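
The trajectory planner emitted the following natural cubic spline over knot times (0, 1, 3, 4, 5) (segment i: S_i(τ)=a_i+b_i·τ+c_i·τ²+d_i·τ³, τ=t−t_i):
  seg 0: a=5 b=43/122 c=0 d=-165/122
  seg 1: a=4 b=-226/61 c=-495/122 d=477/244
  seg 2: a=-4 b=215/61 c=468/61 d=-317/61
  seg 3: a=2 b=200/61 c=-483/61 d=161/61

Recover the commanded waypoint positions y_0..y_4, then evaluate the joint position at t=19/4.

y_0 = S_0(0) = a_0 = 5
y_1 = S_1(0) = a_1 = 4
y_2 = S_2(0) = a_2 = -4
y_3 = S_3(0) = a_3 = 2
y_4 = S_3(1) = 0
t_q=19/4 is in segment 3 (τ=3/4); S_3(τ)=4367/3904

y_0=5 y_1=4 y_2=-4 y_3=2 y_4=0
S(19/4) = 4367/3904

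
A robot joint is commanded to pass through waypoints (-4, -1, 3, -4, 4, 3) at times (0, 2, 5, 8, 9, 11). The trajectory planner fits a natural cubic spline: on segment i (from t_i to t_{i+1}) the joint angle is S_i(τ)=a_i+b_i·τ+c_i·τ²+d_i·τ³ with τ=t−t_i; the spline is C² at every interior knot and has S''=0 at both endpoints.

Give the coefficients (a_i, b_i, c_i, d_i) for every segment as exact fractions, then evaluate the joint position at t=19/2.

  seg 0: a=-4 b=3255/3118 c=0 d=711/6236
  seg 1: a=-1 b=7521/3118 c=2133/3118 d=-14644/42093
  seg 2: a=3 b=-8969/3118 c=-22889/9354 d=36874/42093
  seg 3: a=-4 b=19001/3118 c=16953/3118 d=-5505/1559
  seg 4: a=4 b=19877/3118 c=-16077/3118 d=5359/6236
S(19/2) = 299619/49888

Δ: Δ0=3/2, Δ1=4/3, Δ2=-7/3, Δ3=8, Δ4=-1/2
row 1: diag=10, rhs=-1; c'=3/10, d'=-1/10
row 2: denom=12−3·3/10=111/10; d'=(-22−3·-1/10)/(111/10)=-217/111
row 3: denom=8−3·10/37=266/37; d'=(62−3·-217/111)/(266/37)=2511/266
row 4: denom=6−1·37/266=1559/266; d'=(-51−1·2511/266)/(1559/266)=-16077/1559
back: M4=-16077/1559
back: M3=2511/266−37/266·-16077/1559=16953/1559
back: M2=-217/111−10/37·16953/1559=-22889/4677
back: M1=-1/10−3/10·-22889/4677=2133/1559
M: M0=0, M1=2133/1559, M2=-22889/4677, M3=16953/1559, M4=-16077/1559, M5=0
seg 0: a=-4, c=M0/2=0, d=(M1−M0)/(6·2)=711/6236, b=Δ0−h0·(2M0+M1)/6=3255/3118
seg 1: a=-1, c=M1/2=2133/3118, d=(M2−M1)/(6·3)=-14644/42093, b=Δ1−h1·(2M1+M2)/6=7521/3118
seg 2: a=3, c=M2/2=-22889/9354, d=(M3−M2)/(6·3)=36874/42093, b=Δ2−h2·(2M2+M3)/6=-8969/3118
seg 3: a=-4, c=M3/2=16953/3118, d=(M4−M3)/(6·1)=-5505/1559, b=Δ3−h3·(2M3+M4)/6=19001/3118
seg 4: a=4, c=M4/2=-16077/3118, d=(M5−M4)/(6·2)=5359/6236, b=Δ4−h4·(2M4+M5)/6=19877/3118
t_q=19/2 → seg 4, τ=1/2; S=4+19877/3118·τ+-16077/3118·τ²+5359/6236·τ³=299619/49888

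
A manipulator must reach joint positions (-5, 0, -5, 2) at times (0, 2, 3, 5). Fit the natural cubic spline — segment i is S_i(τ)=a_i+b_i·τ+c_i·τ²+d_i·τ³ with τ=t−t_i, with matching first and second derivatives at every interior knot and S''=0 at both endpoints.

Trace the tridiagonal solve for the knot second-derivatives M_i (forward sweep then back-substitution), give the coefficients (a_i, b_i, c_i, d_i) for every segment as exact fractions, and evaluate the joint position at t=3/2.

Δ: Δ0=5/2, Δ1=-5, Δ2=7/2
row 1: diag=6, rhs=-45; c'=1/6, d'=-15/2
row 2: denom=6−1·1/6=35/6; d'=(51−1·-15/2)/(35/6)=351/35
back: M2=351/35
back: M1=-15/2−1/6·351/35=-321/35
M: M0=0, M1=-321/35, M2=351/35, M3=0
seg 0: a=-5, c=M0/2=0, d=(M1−M0)/(6·2)=-107/140, b=Δ0−h0·(2M0+M1)/6=389/70
seg 1: a=0, c=M1/2=-321/70, d=(M2−M1)/(6·1)=16/5, b=Δ1−h1·(2M1+M2)/6=-253/70
seg 2: a=-5, c=M2/2=351/70, d=(M3−M2)/(6·2)=-117/140, b=Δ2−h2·(2M2+M3)/6=-223/70
t_q=3/2 → seg 0, τ=3/2; S=-5+389/70·τ+0·τ²+-107/140·τ³=121/160

  seg 0: a=-5 b=389/70 c=0 d=-107/140
  seg 1: a=0 b=-253/70 c=-321/70 d=16/5
  seg 2: a=-5 b=-223/70 c=351/70 d=-117/140
S(3/2) = 121/160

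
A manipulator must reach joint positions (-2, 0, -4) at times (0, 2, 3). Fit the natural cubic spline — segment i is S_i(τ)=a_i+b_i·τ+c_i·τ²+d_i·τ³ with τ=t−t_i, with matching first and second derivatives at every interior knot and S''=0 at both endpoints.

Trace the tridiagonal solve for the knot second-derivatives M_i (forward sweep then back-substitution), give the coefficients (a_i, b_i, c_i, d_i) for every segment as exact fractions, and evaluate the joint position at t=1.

  seg 0: a=-2 b=8/3 c=0 d=-5/12
  seg 1: a=0 b=-7/3 c=-5/2 d=5/6
S(1) = 1/4

Δ: Δ0=1, Δ1=-4
row 1: diag=6, rhs=-30; c'=1/6, d'=-5
back: M1=-5
M: M0=0, M1=-5, M2=0
seg 0: a=-2, c=M0/2=0, d=(M1−M0)/(6·2)=-5/12, b=Δ0−h0·(2M0+M1)/6=8/3
seg 1: a=0, c=M1/2=-5/2, d=(M2−M1)/(6·1)=5/6, b=Δ1−h1·(2M1+M2)/6=-7/3
t_q=1 → seg 0, τ=1; S=-2+8/3·τ+0·τ²+-5/12·τ³=1/4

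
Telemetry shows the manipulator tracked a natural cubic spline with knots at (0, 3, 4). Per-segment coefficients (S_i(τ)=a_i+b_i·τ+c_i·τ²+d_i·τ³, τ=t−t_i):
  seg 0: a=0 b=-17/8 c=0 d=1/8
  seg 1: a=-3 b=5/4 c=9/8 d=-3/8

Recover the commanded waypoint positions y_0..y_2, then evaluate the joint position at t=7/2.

y_0=0 y_1=-3 y_2=-1
S(7/2) = -137/64

y_0 = S_0(0) = a_0 = 0
y_1 = S_1(0) = a_1 = -3
y_2 = S_1(1) = -1
t_q=7/2 is in segment 1 (τ=1/2); S_1(τ)=-137/64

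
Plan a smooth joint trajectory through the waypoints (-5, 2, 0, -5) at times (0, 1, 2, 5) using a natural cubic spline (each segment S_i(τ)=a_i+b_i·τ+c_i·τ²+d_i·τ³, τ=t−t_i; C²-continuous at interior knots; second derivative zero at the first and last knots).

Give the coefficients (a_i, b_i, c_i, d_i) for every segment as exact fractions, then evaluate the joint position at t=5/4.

Δ: Δ0=7, Δ1=-2, Δ2=-5/3
row 1: diag=4, rhs=-54; c'=1/4, d'=-27/2
row 2: denom=8−1·1/4=31/4; d'=(2−1·-27/2)/(31/4)=2
back: M2=2
back: M1=-27/2−1/4·2=-14
M: M0=0, M1=-14, M2=2, M3=0
seg 0: a=-5, c=M0/2=0, d=(M1−M0)/(6·1)=-7/3, b=Δ0−h0·(2M0+M1)/6=28/3
seg 1: a=2, c=M1/2=-7, d=(M2−M1)/(6·1)=8/3, b=Δ1−h1·(2M1+M2)/6=7/3
seg 2: a=0, c=M2/2=1, d=(M3−M2)/(6·3)=-1/9, b=Δ2−h2·(2M2+M3)/6=-11/3
t_q=5/4 → seg 1, τ=1/4; S=2+7/3·τ+-7·τ²+8/3·τ³=35/16

  seg 0: a=-5 b=28/3 c=0 d=-7/3
  seg 1: a=2 b=7/3 c=-7 d=8/3
  seg 2: a=0 b=-11/3 c=1 d=-1/9
S(5/4) = 35/16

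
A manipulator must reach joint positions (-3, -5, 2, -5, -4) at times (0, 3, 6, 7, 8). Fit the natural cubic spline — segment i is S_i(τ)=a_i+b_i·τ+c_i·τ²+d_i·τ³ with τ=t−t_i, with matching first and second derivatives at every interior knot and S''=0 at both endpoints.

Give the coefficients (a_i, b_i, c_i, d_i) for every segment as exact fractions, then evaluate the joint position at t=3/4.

Δ: Δ0=-2/3, Δ1=7/3, Δ2=-7, Δ3=1
row 1: diag=12, rhs=18; c'=1/4, d'=3/2
row 2: denom=8−3·1/4=29/4; d'=(-56−3·3/2)/(29/4)=-242/29
row 3: denom=4−1·4/29=112/29; d'=(48−1·-242/29)/(112/29)=817/56
back: M3=817/56
back: M2=-242/29−4/29·817/56=-145/14
back: M1=3/2−1/4·-145/14=229/56
M: M0=0, M1=229/56, M2=-145/14, M3=817/56, M4=0
seg 0: a=-3, c=M0/2=0, d=(M1−M0)/(6·3)=229/1008, b=Δ0−h0·(2M0+M1)/6=-911/336
seg 1: a=-5, c=M1/2=229/112, d=(M2−M1)/(6·3)=-809/1008, b=Δ1−h1·(2M1+M2)/6=575/168
seg 2: a=2, c=M2/2=-145/28, d=(M3−M2)/(6·1)=1397/336, b=Δ2−h2·(2M2+M3)/6=-287/48
seg 3: a=-5, c=M3/2=817/112, d=(M4−M3)/(6·1)=-817/336, b=Δ3−h3·(2M3+M4)/6=-649/168
t_q=3/4 → seg 0, τ=3/4; S=-3+-911/336·τ+0·τ²+229/1008·τ³=-35393/7168

  seg 0: a=-3 b=-911/336 c=0 d=229/1008
  seg 1: a=-5 b=575/168 c=229/112 d=-809/1008
  seg 2: a=2 b=-287/48 c=-145/28 d=1397/336
  seg 3: a=-5 b=-649/168 c=817/112 d=-817/336
S(3/4) = -35393/7168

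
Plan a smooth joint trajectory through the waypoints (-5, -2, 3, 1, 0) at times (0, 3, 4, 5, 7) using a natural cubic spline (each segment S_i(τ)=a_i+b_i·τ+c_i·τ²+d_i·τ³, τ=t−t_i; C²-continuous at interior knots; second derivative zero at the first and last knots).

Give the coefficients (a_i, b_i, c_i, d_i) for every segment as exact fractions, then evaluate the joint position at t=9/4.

Δ: Δ0=1, Δ1=5, Δ2=-2, Δ3=-1/2
row 1: diag=8, rhs=24; c'=1/8, d'=3
row 2: denom=4−1·1/8=31/8; d'=(-42−1·3)/(31/8)=-360/31
row 3: denom=6−1·8/31=178/31; d'=(9−1·-360/31)/(178/31)=639/178
back: M3=639/178
back: M2=-360/31−8/31·639/178=-1116/89
back: M1=3−1/8·-1116/89=813/178
M: M0=0, M1=813/178, M2=-1116/89, M3=639/178, M4=0
seg 0: a=-5, c=M0/2=0, d=(M1−M0)/(6·3)=271/1068, b=Δ0−h0·(2M0+M1)/6=-457/356
seg 1: a=-2, c=M1/2=813/356, d=(M2−M1)/(6·1)=-1015/356, b=Δ1−h1·(2M1+M2)/6=991/178
seg 2: a=3, c=M2/2=-558/89, d=(M3−M2)/(6·1)=957/356, b=Δ2−h2·(2M2+M3)/6=563/356
seg 3: a=1, c=M3/2=639/356, d=(M4−M3)/(6·2)=-213/712, b=Δ3−h3·(2M3+M4)/6=-515/178
t_q=9/4 → seg 0, τ=9/4; S=-5+-457/356·τ+0·τ²+271/1068·τ³=-113875/22784

  seg 0: a=-5 b=-457/356 c=0 d=271/1068
  seg 1: a=-2 b=991/178 c=813/356 d=-1015/356
  seg 2: a=3 b=563/356 c=-558/89 d=957/356
  seg 3: a=1 b=-515/178 c=639/356 d=-213/712
S(9/4) = -113875/22784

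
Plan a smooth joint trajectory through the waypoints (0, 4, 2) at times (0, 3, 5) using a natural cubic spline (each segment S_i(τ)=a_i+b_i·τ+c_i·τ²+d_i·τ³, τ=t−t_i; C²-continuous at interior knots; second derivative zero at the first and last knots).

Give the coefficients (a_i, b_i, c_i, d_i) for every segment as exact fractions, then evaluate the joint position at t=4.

Δ: Δ0=4/3, Δ1=-1
row 1: diag=10, rhs=-14; c'=1/5, d'=-7/5
back: M1=-7/5
M: M0=0, M1=-7/5, M2=0
seg 0: a=0, c=M0/2=0, d=(M1−M0)/(6·3)=-7/90, b=Δ0−h0·(2M0+M1)/6=61/30
seg 1: a=4, c=M1/2=-7/10, d=(M2−M1)/(6·2)=7/60, b=Δ1−h1·(2M1+M2)/6=-1/15
t_q=4 → seg 1, τ=1; S=4+-1/15·τ+-7/10·τ²+7/60·τ³=67/20

  seg 0: a=0 b=61/30 c=0 d=-7/90
  seg 1: a=4 b=-1/15 c=-7/10 d=7/60
S(4) = 67/20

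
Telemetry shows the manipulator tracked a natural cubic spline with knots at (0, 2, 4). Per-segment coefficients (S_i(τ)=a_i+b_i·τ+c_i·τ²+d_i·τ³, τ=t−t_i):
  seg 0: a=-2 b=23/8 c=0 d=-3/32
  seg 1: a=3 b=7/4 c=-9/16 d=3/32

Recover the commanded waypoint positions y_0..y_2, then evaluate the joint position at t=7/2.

y_0 = S_0(0) = a_0 = -2
y_1 = S_1(0) = a_1 = 3
y_2 = S_1(2) = 5
t_q=7/2 is in segment 1 (τ=3/2); S_1(τ)=1197/256

y_0=-2 y_1=3 y_2=5
S(7/2) = 1197/256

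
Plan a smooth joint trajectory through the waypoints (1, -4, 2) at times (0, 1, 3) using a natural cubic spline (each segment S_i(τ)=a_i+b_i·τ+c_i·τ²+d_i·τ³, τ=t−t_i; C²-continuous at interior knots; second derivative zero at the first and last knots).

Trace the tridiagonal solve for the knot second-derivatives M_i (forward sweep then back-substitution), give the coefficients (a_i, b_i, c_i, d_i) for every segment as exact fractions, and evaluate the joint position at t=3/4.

Δ: Δ0=-5, Δ1=3
row 1: diag=6, rhs=48; c'=1/3, d'=8
back: M1=8
M: M0=0, M1=8, M2=0
seg 0: a=1, c=M0/2=0, d=(M1−M0)/(6·1)=4/3, b=Δ0−h0·(2M0+M1)/6=-19/3
seg 1: a=-4, c=M1/2=4, d=(M2−M1)/(6·2)=-2/3, b=Δ1−h1·(2M1+M2)/6=-7/3
t_q=3/4 → seg 0, τ=3/4; S=1+-19/3·τ+0·τ²+4/3·τ³=-51/16

  seg 0: a=1 b=-19/3 c=0 d=4/3
  seg 1: a=-4 b=-7/3 c=4 d=-2/3
S(3/4) = -51/16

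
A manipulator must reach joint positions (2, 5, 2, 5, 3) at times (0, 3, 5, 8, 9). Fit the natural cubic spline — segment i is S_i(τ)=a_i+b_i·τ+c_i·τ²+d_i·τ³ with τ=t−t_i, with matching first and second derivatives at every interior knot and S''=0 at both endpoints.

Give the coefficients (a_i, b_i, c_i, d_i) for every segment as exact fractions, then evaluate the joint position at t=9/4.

  seg 0: a=2 b=923/452 c=0 d=-157/1356
  seg 1: a=5 b=-245/226 c=-471/452 d=377/904
  seg 2: a=2 b=-28/113 c=165/113 d=-118/339
  seg 3: a=5 b=-100/113 c=-189/113 d=63/113
S(9/4) = 152617/28928

Δ: Δ0=1, Δ1=-3/2, Δ2=1, Δ3=-2
row 1: diag=10, rhs=-15; c'=1/5, d'=-3/2
row 2: denom=10−2·1/5=48/5; d'=(15−2·-3/2)/(48/5)=15/8
row 3: denom=8−3·5/16=113/16; d'=(-18−3·15/8)/(113/16)=-378/113
back: M3=-378/113
back: M2=15/8−5/16·-378/113=330/113
back: M1=-3/2−1/5·330/113=-471/226
M: M0=0, M1=-471/226, M2=330/113, M3=-378/113, M4=0
seg 0: a=2, c=M0/2=0, d=(M1−M0)/(6·3)=-157/1356, b=Δ0−h0·(2M0+M1)/6=923/452
seg 1: a=5, c=M1/2=-471/452, d=(M2−M1)/(6·2)=377/904, b=Δ1−h1·(2M1+M2)/6=-245/226
seg 2: a=2, c=M2/2=165/113, d=(M3−M2)/(6·3)=-118/339, b=Δ2−h2·(2M2+M3)/6=-28/113
seg 3: a=5, c=M3/2=-189/113, d=(M4−M3)/(6·1)=63/113, b=Δ3−h3·(2M3+M4)/6=-100/113
t_q=9/4 → seg 0, τ=9/4; S=2+923/452·τ+0·τ²+-157/1356·τ³=152617/28928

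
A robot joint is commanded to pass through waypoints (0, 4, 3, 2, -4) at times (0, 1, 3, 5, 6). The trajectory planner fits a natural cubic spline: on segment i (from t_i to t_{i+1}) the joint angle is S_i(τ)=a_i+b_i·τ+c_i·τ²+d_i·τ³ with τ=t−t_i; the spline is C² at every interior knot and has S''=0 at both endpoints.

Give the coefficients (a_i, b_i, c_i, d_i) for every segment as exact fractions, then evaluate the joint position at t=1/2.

  seg 0: a=0 b=59/12 c=0 d=-11/12
  seg 1: a=4 b=13/6 c=-11/4 d=17/24
  seg 2: a=3 b=-1/3 c=3/2 d=-19/24
  seg 3: a=2 b=-23/6 c=-13/4 d=13/12
S(1/2) = 75/32

Δ: Δ0=4, Δ1=-1/2, Δ2=-1/2, Δ3=-6
row 1: diag=6, rhs=-27; c'=1/3, d'=-9/2
row 2: denom=8−2·1/3=22/3; d'=(0−2·-9/2)/(22/3)=27/22
row 3: denom=6−2·3/11=60/11; d'=(-33−2·27/22)/(60/11)=-13/2
back: M3=-13/2
back: M2=27/22−3/11·-13/2=3
back: M1=-9/2−1/3·3=-11/2
M: M0=0, M1=-11/2, M2=3, M3=-13/2, M4=0
seg 0: a=0, c=M0/2=0, d=(M1−M0)/(6·1)=-11/12, b=Δ0−h0·(2M0+M1)/6=59/12
seg 1: a=4, c=M1/2=-11/4, d=(M2−M1)/(6·2)=17/24, b=Δ1−h1·(2M1+M2)/6=13/6
seg 2: a=3, c=M2/2=3/2, d=(M3−M2)/(6·2)=-19/24, b=Δ2−h2·(2M2+M3)/6=-1/3
seg 3: a=2, c=M3/2=-13/4, d=(M4−M3)/(6·1)=13/12, b=Δ3−h3·(2M3+M4)/6=-23/6
t_q=1/2 → seg 0, τ=1/2; S=0+59/12·τ+0·τ²+-11/12·τ³=75/32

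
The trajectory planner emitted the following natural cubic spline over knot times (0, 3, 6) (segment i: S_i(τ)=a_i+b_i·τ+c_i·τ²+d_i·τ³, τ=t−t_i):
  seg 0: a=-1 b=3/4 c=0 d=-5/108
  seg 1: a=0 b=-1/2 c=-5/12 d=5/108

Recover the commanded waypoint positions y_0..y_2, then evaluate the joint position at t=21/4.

y_0 = S_0(0) = a_0 = -1
y_1 = S_1(0) = a_1 = 0
y_2 = S_1(3) = -4
t_q=21/4 is in segment 1 (τ=9/4); S_1(τ)=-693/256

y_0=-1 y_1=0 y_2=-4
S(21/4) = -693/256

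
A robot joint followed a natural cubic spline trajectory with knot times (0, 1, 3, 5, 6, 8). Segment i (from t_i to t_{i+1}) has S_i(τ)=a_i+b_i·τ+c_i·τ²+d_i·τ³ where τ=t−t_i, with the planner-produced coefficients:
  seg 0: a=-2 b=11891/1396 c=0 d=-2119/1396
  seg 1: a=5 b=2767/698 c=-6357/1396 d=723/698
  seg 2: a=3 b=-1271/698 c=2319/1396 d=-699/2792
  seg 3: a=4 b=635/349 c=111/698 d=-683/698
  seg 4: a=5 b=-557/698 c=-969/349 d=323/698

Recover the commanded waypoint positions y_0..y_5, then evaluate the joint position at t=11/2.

y_0=-2 y_1=5 y_2=3 y_3=4 y_4=5 y_5=-4
S(11/2) = 26955/5584

y_0 = S_0(0) = a_0 = -2
y_1 = S_1(0) = a_1 = 5
y_2 = S_2(0) = a_2 = 3
y_3 = S_3(0) = a_3 = 4
y_4 = S_4(0) = a_4 = 5
y_5 = S_4(2) = -4
t_q=11/2 is in segment 3 (τ=1/2); S_3(τ)=26955/5584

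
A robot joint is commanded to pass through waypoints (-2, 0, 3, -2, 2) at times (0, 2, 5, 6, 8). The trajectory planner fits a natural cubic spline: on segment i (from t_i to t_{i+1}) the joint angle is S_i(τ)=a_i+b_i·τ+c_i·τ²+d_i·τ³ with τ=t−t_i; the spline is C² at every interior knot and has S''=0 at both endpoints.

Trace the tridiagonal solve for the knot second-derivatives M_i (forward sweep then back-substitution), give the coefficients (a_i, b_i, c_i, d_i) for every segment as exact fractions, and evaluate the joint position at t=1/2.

Δ: Δ0=1, Δ1=1, Δ2=-5, Δ3=2
row 1: diag=10, rhs=0; c'=3/10, d'=0
row 2: denom=8−3·3/10=71/10; d'=(-36−3·0)/(71/10)=-360/71
row 3: denom=6−1·10/71=416/71; d'=(42−1·-360/71)/(416/71)=1671/208
back: M3=1671/208
back: M2=-360/71−10/71·1671/208=-645/104
back: M1=0−3/10·-645/104=387/208
M: M0=0, M1=387/208, M2=-645/104, M3=1671/208, M4=0
seg 0: a=-2, c=M0/2=0, d=(M1−M0)/(6·2)=129/832, b=Δ0−h0·(2M0+M1)/6=79/208
seg 1: a=0, c=M1/2=387/416, d=(M2−M1)/(6·3)=-43/96, b=Δ1−h1·(2M1+M2)/6=233/104
seg 2: a=3, c=M2/2=-645/208, d=(M3−M2)/(6·1)=987/416, b=Δ2−h2·(2M2+M3)/6=-1777/416
seg 3: a=-2, c=M3/2=1671/416, d=(M4−M3)/(6·2)=-557/832, b=Δ3−h3·(2M3+M4)/6=-349/104
t_q=1/2 → seg 0, τ=1/2; S=-2+79/208·τ+0·τ²+129/832·τ³=-11919/6656

  seg 0: a=-2 b=79/208 c=0 d=129/832
  seg 1: a=0 b=233/104 c=387/416 d=-43/96
  seg 2: a=3 b=-1777/416 c=-645/208 d=987/416
  seg 3: a=-2 b=-349/104 c=1671/416 d=-557/832
S(1/2) = -11919/6656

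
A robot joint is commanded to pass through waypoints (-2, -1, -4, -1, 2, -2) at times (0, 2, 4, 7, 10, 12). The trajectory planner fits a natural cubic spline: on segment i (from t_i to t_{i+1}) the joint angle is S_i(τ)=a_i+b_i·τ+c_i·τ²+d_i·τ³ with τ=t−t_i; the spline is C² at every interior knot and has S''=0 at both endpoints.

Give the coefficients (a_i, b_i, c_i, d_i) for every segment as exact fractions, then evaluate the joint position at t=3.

  seg 0: a=-2 b=745/643 c=0 d=-847/5144
  seg 1: a=-1 b=-1051/1286 c=-2541/2572 d=1663/5144
  seg 2: a=-4 b=-572/643 c=612/643 d=-69/643
  seg 3: a=-1 b=1237/643 c=-9/643 d=-63/643
  seg 4: a=2 b=-518/643 c=-576/643 d=96/643
S(3) = -12767/5144

Δ: Δ0=1/2, Δ1=-3/2, Δ2=1, Δ3=1, Δ4=-2
row 1: diag=8, rhs=-12; c'=1/4, d'=-3/2
row 2: denom=10−2·1/4=19/2; d'=(15−2·-3/2)/(19/2)=36/19
row 3: denom=12−3·6/19=210/19; d'=(0−3·36/19)/(210/19)=-18/35
row 4: denom=10−3·19/70=643/70; d'=(-18−3·-18/35)/(643/70)=-1152/643
back: M4=-1152/643
back: M3=-18/35−19/70·-1152/643=-18/643
back: M2=36/19−6/19·-18/643=1224/643
back: M1=-3/2−1/4·1224/643=-2541/1286
M: M0=0, M1=-2541/1286, M2=1224/643, M3=-18/643, M4=-1152/643, M5=0
seg 0: a=-2, c=M0/2=0, d=(M1−M0)/(6·2)=-847/5144, b=Δ0−h0·(2M0+M1)/6=745/643
seg 1: a=-1, c=M1/2=-2541/2572, d=(M2−M1)/(6·2)=1663/5144, b=Δ1−h1·(2M1+M2)/6=-1051/1286
seg 2: a=-4, c=M2/2=612/643, d=(M3−M2)/(6·3)=-69/643, b=Δ2−h2·(2M2+M3)/6=-572/643
seg 3: a=-1, c=M3/2=-9/643, d=(M4−M3)/(6·3)=-63/643, b=Δ3−h3·(2M3+M4)/6=1237/643
seg 4: a=2, c=M4/2=-576/643, d=(M5−M4)/(6·2)=96/643, b=Δ4−h4·(2M4+M5)/6=-518/643
t_q=3 → seg 1, τ=1; S=-1+-1051/1286·τ+-2541/2572·τ²+1663/5144·τ³=-12767/5144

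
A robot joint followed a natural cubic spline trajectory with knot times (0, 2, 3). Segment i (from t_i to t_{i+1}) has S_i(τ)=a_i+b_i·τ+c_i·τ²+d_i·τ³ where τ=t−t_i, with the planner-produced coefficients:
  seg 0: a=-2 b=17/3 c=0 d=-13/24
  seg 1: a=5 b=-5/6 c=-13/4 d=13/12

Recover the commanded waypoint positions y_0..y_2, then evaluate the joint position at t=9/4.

y_0=-2 y_1=5 y_2=2
S(9/4) = 1179/256

y_0 = S_0(0) = a_0 = -2
y_1 = S_1(0) = a_1 = 5
y_2 = S_1(1) = 2
t_q=9/4 is in segment 1 (τ=1/4); S_1(τ)=1179/256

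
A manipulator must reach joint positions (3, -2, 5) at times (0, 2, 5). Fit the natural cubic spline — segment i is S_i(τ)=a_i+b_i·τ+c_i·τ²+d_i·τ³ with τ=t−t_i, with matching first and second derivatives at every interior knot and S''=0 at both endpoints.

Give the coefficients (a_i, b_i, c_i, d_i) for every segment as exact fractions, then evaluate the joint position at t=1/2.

  seg 0: a=3 b=-52/15 c=0 d=29/120
  seg 1: a=-2 b=-17/30 c=29/20 d=-29/180
S(1/2) = 83/64

Δ: Δ0=-5/2, Δ1=7/3
row 1: diag=10, rhs=29; c'=3/10, d'=29/10
back: M1=29/10
M: M0=0, M1=29/10, M2=0
seg 0: a=3, c=M0/2=0, d=(M1−M0)/(6·2)=29/120, b=Δ0−h0·(2M0+M1)/6=-52/15
seg 1: a=-2, c=M1/2=29/20, d=(M2−M1)/(6·3)=-29/180, b=Δ1−h1·(2M1+M2)/6=-17/30
t_q=1/2 → seg 0, τ=1/2; S=3+-52/15·τ+0·τ²+29/120·τ³=83/64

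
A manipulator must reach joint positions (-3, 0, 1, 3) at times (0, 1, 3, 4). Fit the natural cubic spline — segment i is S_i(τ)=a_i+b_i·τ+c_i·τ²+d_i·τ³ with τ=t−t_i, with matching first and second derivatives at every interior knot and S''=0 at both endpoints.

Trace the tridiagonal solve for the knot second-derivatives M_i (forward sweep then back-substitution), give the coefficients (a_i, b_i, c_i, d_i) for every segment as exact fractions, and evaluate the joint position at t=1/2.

  seg 0: a=-3 b=57/16 c=0 d=-9/16
  seg 1: a=0 b=15/8 c=-27/16 d=1/2
  seg 2: a=1 b=9/8 c=21/16 d=-7/16
S(1/2) = -165/128

Δ: Δ0=3, Δ1=1/2, Δ2=2
row 1: diag=6, rhs=-15; c'=1/3, d'=-5/2
row 2: denom=6−2·1/3=16/3; d'=(9−2·-5/2)/(16/3)=21/8
back: M2=21/8
back: M1=-5/2−1/3·21/8=-27/8
M: M0=0, M1=-27/8, M2=21/8, M3=0
seg 0: a=-3, c=M0/2=0, d=(M1−M0)/(6·1)=-9/16, b=Δ0−h0·(2M0+M1)/6=57/16
seg 1: a=0, c=M1/2=-27/16, d=(M2−M1)/(6·2)=1/2, b=Δ1−h1·(2M1+M2)/6=15/8
seg 2: a=1, c=M2/2=21/16, d=(M3−M2)/(6·1)=-7/16, b=Δ2−h2·(2M2+M3)/6=9/8
t_q=1/2 → seg 0, τ=1/2; S=-3+57/16·τ+0·τ²+-9/16·τ³=-165/128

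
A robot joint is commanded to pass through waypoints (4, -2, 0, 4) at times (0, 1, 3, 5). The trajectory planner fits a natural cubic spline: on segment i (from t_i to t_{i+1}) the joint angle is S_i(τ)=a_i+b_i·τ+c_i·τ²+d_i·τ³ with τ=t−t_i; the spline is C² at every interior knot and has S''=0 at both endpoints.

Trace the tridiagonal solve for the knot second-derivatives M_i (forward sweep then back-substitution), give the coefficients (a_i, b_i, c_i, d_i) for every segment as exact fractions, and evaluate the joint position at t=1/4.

  seg 0: a=4 b=-159/22 c=0 d=27/22
  seg 1: a=-2 b=-39/11 c=81/22 d=-31/44
  seg 2: a=0 b=30/11 c=-6/11 d=1/11
S(1/4) = 3115/1408

Δ: Δ0=-6, Δ1=1, Δ2=2
row 1: diag=6, rhs=42; c'=1/3, d'=7
row 2: denom=8−2·1/3=22/3; d'=(6−2·7)/(22/3)=-12/11
back: M2=-12/11
back: M1=7−1/3·-12/11=81/11
M: M0=0, M1=81/11, M2=-12/11, M3=0
seg 0: a=4, c=M0/2=0, d=(M1−M0)/(6·1)=27/22, b=Δ0−h0·(2M0+M1)/6=-159/22
seg 1: a=-2, c=M1/2=81/22, d=(M2−M1)/(6·2)=-31/44, b=Δ1−h1·(2M1+M2)/6=-39/11
seg 2: a=0, c=M2/2=-6/11, d=(M3−M2)/(6·2)=1/11, b=Δ2−h2·(2M2+M3)/6=30/11
t_q=1/4 → seg 0, τ=1/4; S=4+-159/22·τ+0·τ²+27/22·τ³=3115/1408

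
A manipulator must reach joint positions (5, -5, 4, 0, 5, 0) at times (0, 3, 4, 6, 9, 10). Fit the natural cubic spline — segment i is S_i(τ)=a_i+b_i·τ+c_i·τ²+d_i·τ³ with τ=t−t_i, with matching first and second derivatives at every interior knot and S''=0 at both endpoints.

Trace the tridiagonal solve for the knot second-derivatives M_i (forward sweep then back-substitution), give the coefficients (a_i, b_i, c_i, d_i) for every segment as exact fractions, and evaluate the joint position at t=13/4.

Δ: Δ0=-10/3, Δ1=9, Δ2=-2, Δ3=5/3, Δ4=-5
row 1: diag=8, rhs=74; c'=1/8, d'=37/4
row 2: denom=6−1·1/8=47/8; d'=(-66−1·37/4)/(47/8)=-602/47
row 3: denom=10−2·16/47=438/47; d'=(22−2·-602/47)/(438/47)=373/73
row 4: denom=8−3·47/146=1027/146; d'=(-40−3·373/73)/(1027/146)=-8078/1027
back: M4=-8078/1027
back: M3=373/73−47/146·-8078/1027=7848/1027
back: M2=-602/47−16/47·7848/1027=-15826/1027
back: M1=37/4−1/8·-15826/1027=11478/1027
M: M0=0, M1=11478/1027, M2=-15826/1027, M3=7848/1027, M4=-8078/1027, M5=0
seg 0: a=5, c=M0/2=0, d=(M1−M0)/(6·3)=1913/3081, b=Δ0−h0·(2M0+M1)/6=-27487/3081
seg 1: a=-5, c=M1/2=5739/1027, d=(M2−M1)/(6·1)=-13652/3081, b=Δ1−h1·(2M1+M2)/6=24164/3081
seg 2: a=4, c=M2/2=-7913/1027, d=(M3−M2)/(6·2)=11837/6162, b=Δ2−h2·(2M2+M3)/6=17642/3081
seg 3: a=0, c=M3/2=3924/1027, d=(M4−M3)/(6·3)=-7963/9243, b=Δ3−h3·(2M3+M4)/6=-484/237
seg 4: a=5, c=M4/2=-4039/1027, d=(M5−M4)/(6·1)=4039/3081, b=Δ4−h4·(2M4+M5)/6=-7327/3081
t_q=13/4 → seg 1, τ=1/4; S=-5+24164/3081·τ+5739/1027·τ²+-13652/3081·τ³=-11335/4108

  seg 0: a=5 b=-27487/3081 c=0 d=1913/3081
  seg 1: a=-5 b=24164/3081 c=5739/1027 d=-13652/3081
  seg 2: a=4 b=17642/3081 c=-7913/1027 d=11837/6162
  seg 3: a=0 b=-484/237 c=3924/1027 d=-7963/9243
  seg 4: a=5 b=-7327/3081 c=-4039/1027 d=4039/3081
S(13/4) = -11335/4108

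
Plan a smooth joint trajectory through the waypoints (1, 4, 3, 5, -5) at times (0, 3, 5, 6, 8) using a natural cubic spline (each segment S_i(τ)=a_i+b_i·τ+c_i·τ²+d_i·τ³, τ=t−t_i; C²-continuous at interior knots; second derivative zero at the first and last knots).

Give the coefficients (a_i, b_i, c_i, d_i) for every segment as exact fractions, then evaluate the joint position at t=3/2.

Δ: Δ0=1, Δ1=-1/2, Δ2=2, Δ3=-5
row 1: diag=10, rhs=-9; c'=1/5, d'=-9/10
row 2: denom=6−2·1/5=28/5; d'=(15−2·-9/10)/(28/5)=3
row 3: denom=6−1·5/28=163/28; d'=(-42−1·3)/(163/28)=-1260/163
back: M3=-1260/163
back: M2=3−5/28·-1260/163=714/163
back: M1=-9/10−1/5·714/163=-579/326
M: M0=0, M1=-579/326, M2=714/163, M3=-1260/163, M4=0
seg 0: a=1, c=M0/2=0, d=(M1−M0)/(6·3)=-193/1956, b=Δ0−h0·(2M0+M1)/6=1231/652
seg 1: a=4, c=M1/2=-579/652, d=(M2−M1)/(6·2)=669/1304, b=Δ1−h1·(2M1+M2)/6=-253/326
seg 2: a=3, c=M2/2=357/163, d=(M3−M2)/(6·1)=-329/163, b=Δ2−h2·(2M2+M3)/6=298/163
seg 3: a=5, c=M3/2=-630/163, d=(M4−M3)/(6·2)=105/163, b=Δ3−h3·(2M3+M4)/6=25/163
t_q=3/2 → seg 0, τ=3/2; S=1+1231/652·τ+0·τ²+-193/1956·τ³=18251/5216

  seg 0: a=1 b=1231/652 c=0 d=-193/1956
  seg 1: a=4 b=-253/326 c=-579/652 d=669/1304
  seg 2: a=3 b=298/163 c=357/163 d=-329/163
  seg 3: a=5 b=25/163 c=-630/163 d=105/163
S(3/2) = 18251/5216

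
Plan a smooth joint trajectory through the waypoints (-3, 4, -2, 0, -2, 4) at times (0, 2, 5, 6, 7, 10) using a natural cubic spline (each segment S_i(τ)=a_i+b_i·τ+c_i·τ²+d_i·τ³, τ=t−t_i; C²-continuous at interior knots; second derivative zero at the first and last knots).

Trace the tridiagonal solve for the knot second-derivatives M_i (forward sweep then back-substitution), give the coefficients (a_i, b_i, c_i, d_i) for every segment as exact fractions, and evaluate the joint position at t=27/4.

Δ: Δ0=7/2, Δ1=-2, Δ2=2, Δ3=-2, Δ4=2
row 1: diag=10, rhs=-33; c'=3/10, d'=-33/10
row 2: denom=8−3·3/10=71/10; d'=(24−3·-33/10)/(71/10)=339/71
row 3: denom=4−1·10/71=274/71; d'=(-24−1·339/71)/(274/71)=-2043/274
row 4: denom=8−1·71/274=2121/274; d'=(24−1·-2043/274)/(2121/274)=2873/707
back: M4=2873/707
back: M3=-2043/274−71/274·2873/707=-6016/707
back: M2=339/71−10/71·-6016/707=4223/707
back: M1=-33/10−3/10·4223/707=-3600/707
M: M0=0, M1=-3600/707, M2=4223/707, M3=-6016/707, M4=2873/707, M5=0
seg 0: a=-3, c=M0/2=0, d=(M1−M0)/(6·2)=-300/707, b=Δ0−h0·(2M0+M1)/6=7349/1414
seg 1: a=4, c=M1/2=-1800/707, d=(M2−M1)/(6·3)=7823/12726, b=Δ1−h1·(2M1+M2)/6=149/1414
seg 2: a=-2, c=M2/2=4223/1414, d=(M3−M2)/(6·1)=-3413/1414, b=Δ2−h2·(2M2+M3)/6=1009/707
seg 3: a=0, c=M3/2=-3008/707, d=(M4−M3)/(6·1)=2963/1414, b=Δ3−h3·(2M3+M4)/6=225/1414
seg 4: a=-2, c=M4/2=2873/1414, d=(M5−M4)/(6·3)=-2873/12726, b=Δ4−h4·(2M4+M5)/6=-1459/707
t_q=27/4 → seg 3, τ=3/4; S=0+225/1414·τ+-3008/707·τ²+2963/1414·τ³=-125775/90496

  seg 0: a=-3 b=7349/1414 c=0 d=-300/707
  seg 1: a=4 b=149/1414 c=-1800/707 d=7823/12726
  seg 2: a=-2 b=1009/707 c=4223/1414 d=-3413/1414
  seg 3: a=0 b=225/1414 c=-3008/707 d=2963/1414
  seg 4: a=-2 b=-1459/707 c=2873/1414 d=-2873/12726
S(27/4) = -125775/90496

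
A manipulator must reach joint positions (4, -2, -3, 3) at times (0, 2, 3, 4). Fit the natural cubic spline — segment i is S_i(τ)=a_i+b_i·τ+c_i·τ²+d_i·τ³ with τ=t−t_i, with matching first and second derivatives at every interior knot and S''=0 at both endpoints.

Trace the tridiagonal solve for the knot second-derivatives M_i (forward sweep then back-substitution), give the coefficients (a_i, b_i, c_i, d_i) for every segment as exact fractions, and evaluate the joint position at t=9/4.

  seg 0: a=4 b=-71/23 c=0 d=1/46
  seg 1: a=-2 b=-65/23 c=3/23 d=39/23
  seg 2: a=-3 b=58/23 c=120/23 d=-40/23
S(9/4) = -171/64

Δ: Δ0=-3, Δ1=-1, Δ2=6
row 1: diag=6, rhs=12; c'=1/6, d'=2
row 2: denom=4−1·1/6=23/6; d'=(42−1·2)/(23/6)=240/23
back: M2=240/23
back: M1=2−1/6·240/23=6/23
M: M0=0, M1=6/23, M2=240/23, M3=0
seg 0: a=4, c=M0/2=0, d=(M1−M0)/(6·2)=1/46, b=Δ0−h0·(2M0+M1)/6=-71/23
seg 1: a=-2, c=M1/2=3/23, d=(M2−M1)/(6·1)=39/23, b=Δ1−h1·(2M1+M2)/6=-65/23
seg 2: a=-3, c=M2/2=120/23, d=(M3−M2)/(6·1)=-40/23, b=Δ2−h2·(2M2+M3)/6=58/23
t_q=9/4 → seg 1, τ=1/4; S=-2+-65/23·τ+3/23·τ²+39/23·τ³=-171/64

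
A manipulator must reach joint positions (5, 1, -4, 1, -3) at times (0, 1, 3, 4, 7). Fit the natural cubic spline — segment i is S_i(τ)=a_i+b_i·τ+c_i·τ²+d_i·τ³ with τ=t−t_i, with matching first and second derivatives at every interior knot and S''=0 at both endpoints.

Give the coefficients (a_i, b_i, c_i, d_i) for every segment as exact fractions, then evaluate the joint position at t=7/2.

  seg 0: a=5 b=-5627/1500 c=0 d=-373/1500
  seg 1: a=1 b=-3373/750 c=-373/500 d=2617/3000
  seg 2: a=-4 b=224/75 c=561/125 d=-928/375
  seg 3: a=1 b=1702/375 c=-367/125 d=367/1125
S(7/2) = -847/500

Δ: Δ0=-4, Δ1=-5/2, Δ2=5, Δ3=-4/3
row 1: diag=6, rhs=9; c'=1/3, d'=3/2
row 2: denom=6−2·1/3=16/3; d'=(45−2·3/2)/(16/3)=63/8
row 3: denom=8−1·3/16=125/16; d'=(-38−1·63/8)/(125/16)=-734/125
back: M3=-734/125
back: M2=63/8−3/16·-734/125=1122/125
back: M1=3/2−1/3·1122/125=-373/250
M: M0=0, M1=-373/250, M2=1122/125, M3=-734/125, M4=0
seg 0: a=5, c=M0/2=0, d=(M1−M0)/(6·1)=-373/1500, b=Δ0−h0·(2M0+M1)/6=-5627/1500
seg 1: a=1, c=M1/2=-373/500, d=(M2−M1)/(6·2)=2617/3000, b=Δ1−h1·(2M1+M2)/6=-3373/750
seg 2: a=-4, c=M2/2=561/125, d=(M3−M2)/(6·1)=-928/375, b=Δ2−h2·(2M2+M3)/6=224/75
seg 3: a=1, c=M3/2=-367/125, d=(M4−M3)/(6·3)=367/1125, b=Δ3−h3·(2M3+M4)/6=1702/375
t_q=7/2 → seg 2, τ=1/2; S=-4+224/75·τ+561/125·τ²+-928/375·τ³=-847/500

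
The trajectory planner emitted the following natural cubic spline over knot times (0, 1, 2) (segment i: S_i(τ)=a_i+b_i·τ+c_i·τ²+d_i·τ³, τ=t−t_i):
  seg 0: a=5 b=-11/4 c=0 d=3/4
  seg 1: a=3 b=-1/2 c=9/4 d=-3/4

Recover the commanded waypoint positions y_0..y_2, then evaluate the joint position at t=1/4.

y_0=5 y_1=3 y_2=4
S(1/4) = 1107/256

y_0 = S_0(0) = a_0 = 5
y_1 = S_1(0) = a_1 = 3
y_2 = S_1(1) = 4
t_q=1/4 is in segment 0 (τ=1/4); S_0(τ)=1107/256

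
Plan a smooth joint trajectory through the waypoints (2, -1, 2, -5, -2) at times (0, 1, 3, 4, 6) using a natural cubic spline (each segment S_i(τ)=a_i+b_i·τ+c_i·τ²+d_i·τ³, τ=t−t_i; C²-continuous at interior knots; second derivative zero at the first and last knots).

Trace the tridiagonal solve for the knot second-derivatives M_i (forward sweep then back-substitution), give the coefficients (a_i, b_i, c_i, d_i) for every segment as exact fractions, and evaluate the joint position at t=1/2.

  seg 0: a=2 b=-1669/372 c=0 d=553/372
  seg 1: a=-1 b=-5/186 c=553/124 d=-1375/744
  seg 2: a=2 b=-406/93 c=-411/62 d=743/186
  seg 3: a=-5 b=-1049/186 c=166/31 d=-83/93
S(1/2) = -57/992

Δ: Δ0=-3, Δ1=3/2, Δ2=-7, Δ3=3/2
row 1: diag=6, rhs=27; c'=1/3, d'=9/2
row 2: denom=6−2·1/3=16/3; d'=(-51−2·9/2)/(16/3)=-45/4
row 3: denom=6−1·3/16=93/16; d'=(51−1·-45/4)/(93/16)=332/31
back: M3=332/31
back: M2=-45/4−3/16·332/31=-411/31
back: M1=9/2−1/3·-411/31=553/62
M: M0=0, M1=553/62, M2=-411/31, M3=332/31, M4=0
seg 0: a=2, c=M0/2=0, d=(M1−M0)/(6·1)=553/372, b=Δ0−h0·(2M0+M1)/6=-1669/372
seg 1: a=-1, c=M1/2=553/124, d=(M2−M1)/(6·2)=-1375/744, b=Δ1−h1·(2M1+M2)/6=-5/186
seg 2: a=2, c=M2/2=-411/62, d=(M3−M2)/(6·1)=743/186, b=Δ2−h2·(2M2+M3)/6=-406/93
seg 3: a=-5, c=M3/2=166/31, d=(M4−M3)/(6·2)=-83/93, b=Δ3−h3·(2M3+M4)/6=-1049/186
t_q=1/2 → seg 0, τ=1/2; S=2+-1669/372·τ+0·τ²+553/372·τ³=-57/992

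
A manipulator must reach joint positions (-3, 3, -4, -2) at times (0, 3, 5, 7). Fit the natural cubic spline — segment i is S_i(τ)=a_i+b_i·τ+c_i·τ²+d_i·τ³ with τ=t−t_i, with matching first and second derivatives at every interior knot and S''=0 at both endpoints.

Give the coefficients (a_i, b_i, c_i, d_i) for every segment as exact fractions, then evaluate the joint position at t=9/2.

  seg 0: a=-3 b=311/76 c=0 d=-53/228
  seg 1: a=3 b=-83/38 c=-159/76 d=109/152
  seg 2: a=-4 b=-37/19 c=42/19 d=-7/19
S(9/2) = -3117/1216

Δ: Δ0=2, Δ1=-7/2, Δ2=1
row 1: diag=10, rhs=-33; c'=1/5, d'=-33/10
row 2: denom=8−2·1/5=38/5; d'=(27−2·-33/10)/(38/5)=84/19
back: M2=84/19
back: M1=-33/10−1/5·84/19=-159/38
M: M0=0, M1=-159/38, M2=84/19, M3=0
seg 0: a=-3, c=M0/2=0, d=(M1−M0)/(6·3)=-53/228, b=Δ0−h0·(2M0+M1)/6=311/76
seg 1: a=3, c=M1/2=-159/76, d=(M2−M1)/(6·2)=109/152, b=Δ1−h1·(2M1+M2)/6=-83/38
seg 2: a=-4, c=M2/2=42/19, d=(M3−M2)/(6·2)=-7/19, b=Δ2−h2·(2M2+M3)/6=-37/19
t_q=9/2 → seg 1, τ=3/2; S=3+-83/38·τ+-159/76·τ²+109/152·τ³=-3117/1216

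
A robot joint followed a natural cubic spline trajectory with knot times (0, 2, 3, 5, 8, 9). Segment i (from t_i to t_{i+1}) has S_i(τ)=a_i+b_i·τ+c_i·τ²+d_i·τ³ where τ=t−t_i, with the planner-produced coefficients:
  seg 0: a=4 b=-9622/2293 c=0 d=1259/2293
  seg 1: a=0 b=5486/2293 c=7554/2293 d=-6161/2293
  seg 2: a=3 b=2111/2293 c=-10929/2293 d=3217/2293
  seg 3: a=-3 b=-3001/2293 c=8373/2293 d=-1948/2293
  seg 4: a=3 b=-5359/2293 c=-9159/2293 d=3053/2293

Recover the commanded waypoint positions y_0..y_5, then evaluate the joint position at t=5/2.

y_0=4 y_1=0 y_2=3 y_3=-3 y_4=3 y_5=-2
S(5/2) = 30891/18344

y_0 = S_0(0) = a_0 = 4
y_1 = S_1(0) = a_1 = 0
y_2 = S_2(0) = a_2 = 3
y_3 = S_3(0) = a_3 = -3
y_4 = S_4(0) = a_4 = 3
y_5 = S_4(1) = -2
t_q=5/2 is in segment 1 (τ=1/2); S_1(τ)=30891/18344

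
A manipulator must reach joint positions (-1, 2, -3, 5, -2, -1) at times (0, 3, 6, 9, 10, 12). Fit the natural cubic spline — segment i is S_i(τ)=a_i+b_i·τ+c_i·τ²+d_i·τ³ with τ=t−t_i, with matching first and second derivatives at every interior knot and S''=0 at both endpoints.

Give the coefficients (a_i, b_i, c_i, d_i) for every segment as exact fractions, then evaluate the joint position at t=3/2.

  seg 0: a=-1 b=991/422 c=0 d=-569/3798
  seg 1: a=2 b=-358/211 c=-569/422 d=5159/11394
  seg 2: a=-3 b=1029/422 c=1726/633 d=-10067/11394
  seg 3: a=5 b=-1067/211 c=-2205/422 d=1385/422
  seg 4: a=-2 b=-2389/422 c=975/211 d=-325/422
S(3/2) = 6809/3376

Δ: Δ0=1, Δ1=-5/3, Δ2=8/3, Δ3=-7, Δ4=1/2
row 1: diag=12, rhs=-16; c'=1/4, d'=-4/3
row 2: denom=12−3·1/4=45/4; d'=(26−3·-4/3)/(45/4)=8/3
row 3: denom=8−3·4/15=36/5; d'=(-58−3·8/3)/(36/5)=-55/6
row 4: denom=6−1·5/36=211/36; d'=(45−1·-55/6)/(211/36)=1950/211
back: M4=1950/211
back: M3=-55/6−5/36·1950/211=-2205/211
back: M2=8/3−4/15·-2205/211=3452/633
back: M1=-4/3−1/4·3452/633=-569/211
M: M0=0, M1=-569/211, M2=3452/633, M3=-2205/211, M4=1950/211, M5=0
seg 0: a=-1, c=M0/2=0, d=(M1−M0)/(6·3)=-569/3798, b=Δ0−h0·(2M0+M1)/6=991/422
seg 1: a=2, c=M1/2=-569/422, d=(M2−M1)/(6·3)=5159/11394, b=Δ1−h1·(2M1+M2)/6=-358/211
seg 2: a=-3, c=M2/2=1726/633, d=(M3−M2)/(6·3)=-10067/11394, b=Δ2−h2·(2M2+M3)/6=1029/422
seg 3: a=5, c=M3/2=-2205/422, d=(M4−M3)/(6·1)=1385/422, b=Δ3−h3·(2M3+M4)/6=-1067/211
seg 4: a=-2, c=M4/2=975/211, d=(M5−M4)/(6·2)=-325/422, b=Δ4−h4·(2M4+M5)/6=-2389/422
t_q=3/2 → seg 0, τ=3/2; S=-1+991/422·τ+0·τ²+-569/3798·τ³=6809/3376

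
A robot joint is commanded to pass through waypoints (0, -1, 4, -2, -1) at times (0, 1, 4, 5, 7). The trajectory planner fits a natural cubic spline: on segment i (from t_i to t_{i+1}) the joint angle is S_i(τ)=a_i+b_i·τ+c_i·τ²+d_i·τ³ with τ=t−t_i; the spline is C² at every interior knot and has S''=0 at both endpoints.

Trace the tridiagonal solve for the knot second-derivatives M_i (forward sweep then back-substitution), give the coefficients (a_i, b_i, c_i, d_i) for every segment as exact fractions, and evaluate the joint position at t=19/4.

  seg 0: a=0 b=-3629/1932 c=0 d=1697/1932
  seg 1: a=-1 b=731/966 c=1697/644 d=-4505/5796
  seg 2: a=4 b=-8537/1932 c=-702/161 d=767/276
  seg 3: a=-2 b=-4639/966 c=2561/644 d=-2561/3864
S(19/4) = -1065/1792

Δ: Δ0=-1, Δ1=5/3, Δ2=-6, Δ3=1/2
row 1: diag=8, rhs=16; c'=3/8, d'=2
row 2: denom=8−3·3/8=55/8; d'=(-46−3·2)/(55/8)=-416/55
row 3: denom=6−1·8/55=322/55; d'=(39−1·-416/55)/(322/55)=2561/322
back: M3=2561/322
back: M2=-416/55−8/55·2561/322=-1404/161
back: M1=2−3/8·-1404/161=1697/322
M: M0=0, M1=1697/322, M2=-1404/161, M3=2561/322, M4=0
seg 0: a=0, c=M0/2=0, d=(M1−M0)/(6·1)=1697/1932, b=Δ0−h0·(2M0+M1)/6=-3629/1932
seg 1: a=-1, c=M1/2=1697/644, d=(M2−M1)/(6·3)=-4505/5796, b=Δ1−h1·(2M1+M2)/6=731/966
seg 2: a=4, c=M2/2=-702/161, d=(M3−M2)/(6·1)=767/276, b=Δ2−h2·(2M2+M3)/6=-8537/1932
seg 3: a=-2, c=M3/2=2561/644, d=(M4−M3)/(6·2)=-2561/3864, b=Δ3−h3·(2M3+M4)/6=-4639/966
t_q=19/4 → seg 2, τ=3/4; S=4+-8537/1932·τ+-702/161·τ²+767/276·τ³=-1065/1792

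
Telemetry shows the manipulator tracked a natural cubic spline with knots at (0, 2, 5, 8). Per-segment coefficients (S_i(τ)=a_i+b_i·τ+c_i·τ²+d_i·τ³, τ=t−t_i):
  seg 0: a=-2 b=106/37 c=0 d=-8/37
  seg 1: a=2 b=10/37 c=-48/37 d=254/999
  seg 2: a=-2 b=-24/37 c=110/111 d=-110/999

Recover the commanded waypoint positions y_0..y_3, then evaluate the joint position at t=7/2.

y_0 = S_0(0) = a_0 = -2
y_1 = S_1(0) = a_1 = 2
y_2 = S_2(0) = a_2 = -2
y_3 = S_2(3) = 2
t_q=7/2 is in segment 1 (τ=3/2); S_1(τ)=51/148

y_0=-2 y_1=2 y_2=-2 y_3=2
S(7/2) = 51/148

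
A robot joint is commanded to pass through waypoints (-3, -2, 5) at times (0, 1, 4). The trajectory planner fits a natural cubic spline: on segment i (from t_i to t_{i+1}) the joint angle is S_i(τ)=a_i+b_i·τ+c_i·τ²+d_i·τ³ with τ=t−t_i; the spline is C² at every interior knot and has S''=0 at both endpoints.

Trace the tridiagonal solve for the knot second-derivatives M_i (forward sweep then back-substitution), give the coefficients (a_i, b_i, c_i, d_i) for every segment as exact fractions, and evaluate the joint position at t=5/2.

  seg 0: a=-3 b=5/6 c=0 d=1/6
  seg 1: a=-2 b=4/3 c=1/2 d=-1/18
S(5/2) = 15/16

Δ: Δ0=1, Δ1=7/3
row 1: diag=8, rhs=8; c'=3/8, d'=1
back: M1=1
M: M0=0, M1=1, M2=0
seg 0: a=-3, c=M0/2=0, d=(M1−M0)/(6·1)=1/6, b=Δ0−h0·(2M0+M1)/6=5/6
seg 1: a=-2, c=M1/2=1/2, d=(M2−M1)/(6·3)=-1/18, b=Δ1−h1·(2M1+M2)/6=4/3
t_q=5/2 → seg 1, τ=3/2; S=-2+4/3·τ+1/2·τ²+-1/18·τ³=15/16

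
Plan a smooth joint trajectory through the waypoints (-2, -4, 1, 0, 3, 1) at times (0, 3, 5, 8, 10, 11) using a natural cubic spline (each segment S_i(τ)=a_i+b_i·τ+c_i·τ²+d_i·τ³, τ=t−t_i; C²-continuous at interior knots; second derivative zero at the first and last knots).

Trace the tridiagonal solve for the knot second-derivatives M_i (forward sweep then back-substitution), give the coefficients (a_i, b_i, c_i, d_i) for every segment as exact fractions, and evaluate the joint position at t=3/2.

  seg 0: a=-2 b=-9307/4836 c=0 d=6083/43524
  seg 1: a=-4 b=4471/2418 c=6083/4836 d=-1503/3224
  seg 2: a=1 b=1555/1209 c=-1861/1209 d=3625/10881
  seg 3: a=0 b=1264/1209 c=588/403 d=-5957/9672
  seg 4: a=3 b=-1231/2418 c=-3605/1612 d=3605/4836
S(3/2) = -56937/12896

Δ: Δ0=-2/3, Δ1=5/2, Δ2=-1/3, Δ3=3/2, Δ4=-2
row 1: diag=10, rhs=19; c'=1/5, d'=19/10
row 2: denom=10−2·1/5=48/5; d'=(-17−2·19/10)/(48/5)=-13/6
row 3: denom=10−3·5/16=145/16; d'=(11−3·-13/6)/(145/16)=56/29
row 4: denom=6−2·32/145=806/145; d'=(-21−2·56/29)/(806/145)=-3605/806
back: M4=-3605/806
back: M3=56/29−32/145·-3605/806=1176/403
back: M2=-13/6−5/16·1176/403=-3722/1209
back: M1=19/10−1/5·-3722/1209=6083/2418
M: M0=0, M1=6083/2418, M2=-3722/1209, M3=1176/403, M4=-3605/806, M5=0
seg 0: a=-2, c=M0/2=0, d=(M1−M0)/(6·3)=6083/43524, b=Δ0−h0·(2M0+M1)/6=-9307/4836
seg 1: a=-4, c=M1/2=6083/4836, d=(M2−M1)/(6·2)=-1503/3224, b=Δ1−h1·(2M1+M2)/6=4471/2418
seg 2: a=1, c=M2/2=-1861/1209, d=(M3−M2)/(6·3)=3625/10881, b=Δ2−h2·(2M2+M3)/6=1555/1209
seg 3: a=0, c=M3/2=588/403, d=(M4−M3)/(6·2)=-5957/9672, b=Δ3−h3·(2M3+M4)/6=1264/1209
seg 4: a=3, c=M4/2=-3605/1612, d=(M5−M4)/(6·1)=3605/4836, b=Δ4−h4·(2M4+M5)/6=-1231/2418
t_q=3/2 → seg 0, τ=3/2; S=-2+-9307/4836·τ+0·τ²+6083/43524·τ³=-56937/12896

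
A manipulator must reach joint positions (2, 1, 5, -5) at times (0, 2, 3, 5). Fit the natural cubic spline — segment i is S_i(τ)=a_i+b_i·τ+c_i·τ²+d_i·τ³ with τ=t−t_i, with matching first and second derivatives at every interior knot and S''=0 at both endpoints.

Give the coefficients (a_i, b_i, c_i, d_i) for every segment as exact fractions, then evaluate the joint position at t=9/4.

Δ: Δ0=-1/2, Δ1=4, Δ2=-5
row 1: diag=6, rhs=27; c'=1/6, d'=9/2
row 2: denom=6−1·1/6=35/6; d'=(-54−1·9/2)/(35/6)=-351/35
back: M2=-351/35
back: M1=9/2−1/6·-351/35=216/35
M: M0=0, M1=216/35, M2=-351/35, M3=0
seg 0: a=2, c=M0/2=0, d=(M1−M0)/(6·2)=18/35, b=Δ0−h0·(2M0+M1)/6=-179/70
seg 1: a=1, c=M1/2=108/35, d=(M2−M1)/(6·1)=-27/10, b=Δ1−h1·(2M1+M2)/6=253/70
seg 2: a=5, c=M2/2=-351/70, d=(M3−M2)/(6·2)=117/140, b=Δ2−h2·(2M2+M3)/6=59/35
t_q=9/4 → seg 1, τ=1/4; S=1+253/70·τ+108/35·τ²+-27/10·τ³=9203/4480

  seg 0: a=2 b=-179/70 c=0 d=18/35
  seg 1: a=1 b=253/70 c=108/35 d=-27/10
  seg 2: a=5 b=59/35 c=-351/70 d=117/140
S(9/4) = 9203/4480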